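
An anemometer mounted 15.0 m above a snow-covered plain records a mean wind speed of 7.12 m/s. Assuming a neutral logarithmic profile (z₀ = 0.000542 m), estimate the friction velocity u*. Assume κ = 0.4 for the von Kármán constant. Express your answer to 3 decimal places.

Log law: V(z) = (u*/κ) · ln(z/z₀) ⇒ u* = κ · V / ln(z/z₀)
u* = 0.4 × 7.12 / ln(15.0/0.000542) = 0.4 × 7.12 / 10.2283
   = 2.8480 / 10.2283 = 0.2784 m/s

u* ≈ 0.278 m/s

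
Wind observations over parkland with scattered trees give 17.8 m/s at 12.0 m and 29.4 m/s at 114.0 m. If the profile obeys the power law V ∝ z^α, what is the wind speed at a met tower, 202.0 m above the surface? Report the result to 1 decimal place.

First find α: α = ln(V₂/V₁)/ln(z₂/z₁) = ln(29.4/17.8)/ln(114.0/12.0) = 0.50180/2.25129 = 0.2229
Extrapolate from 114.0 m to 202.0 m: V₃ = 29.4 × (202.0/114.0)^0.2229 = 29.4 × 1.1360 = 33.3983 m/s

33.4 m/s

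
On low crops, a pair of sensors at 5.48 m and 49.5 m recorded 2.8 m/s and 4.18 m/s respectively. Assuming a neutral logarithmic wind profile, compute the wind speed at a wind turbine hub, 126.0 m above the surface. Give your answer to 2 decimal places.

Log law: V ∝ ln(z/z₀). From the pair, with r = V₁/V₂ = 0.66986,
ln z₀ = (ln z₁ − r·ln z₂)/(1 − r) = (1.7011 − 0.66986×3.9020)/0.33014 = -2.7644 → z₀ = 0.06301 m
V₃ = V₁ · ln(z₃/z₀)/ln(z₁/z₀) = 2.8 × 7.6007/4.4655 = 4.7658 m/s

4.77 m/s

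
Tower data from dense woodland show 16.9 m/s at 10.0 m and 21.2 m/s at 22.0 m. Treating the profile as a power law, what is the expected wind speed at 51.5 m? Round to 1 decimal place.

First find α: α = ln(V₂/V₁)/ln(z₂/z₁) = ln(21.2/16.9)/ln(22.0/10.0) = 0.22669/0.78846 = 0.2875
Extrapolate from 22.0 m to 51.5 m: V₃ = 21.2 × (51.5/22.0)^0.2875 = 21.2 × 1.2770 = 27.0730 m/s

27.1 m/s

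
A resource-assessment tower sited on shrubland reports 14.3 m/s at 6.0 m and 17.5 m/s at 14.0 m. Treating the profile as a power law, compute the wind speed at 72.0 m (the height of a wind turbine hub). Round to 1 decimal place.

First find α: α = ln(V₂/V₁)/ln(z₂/z₁) = ln(17.5/14.3)/ln(14.0/6.0) = 0.20194/0.84730 = 0.2383
Extrapolate from 14.0 m to 72.0 m: V₃ = 17.5 × (72.0/14.0)^0.2383 = 17.5 × 1.4774 = 25.8549 m/s

25.9 m/s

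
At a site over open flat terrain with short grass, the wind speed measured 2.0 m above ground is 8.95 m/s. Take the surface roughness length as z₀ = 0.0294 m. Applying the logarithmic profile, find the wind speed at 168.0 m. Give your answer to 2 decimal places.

18.35 m/s

Log law: V(z) ∝ ln(z/z₀), so V₂/V₁ = ln(z₂/z₀) / ln(z₁/z₀).
ln(168.0/0.0294) = 8.6507, ln(2.0/0.0294) = 4.2199
V₂ = 8.95 × 8.6507/4.2199 = 8.95 × 2.0500 = 18.3473 m/s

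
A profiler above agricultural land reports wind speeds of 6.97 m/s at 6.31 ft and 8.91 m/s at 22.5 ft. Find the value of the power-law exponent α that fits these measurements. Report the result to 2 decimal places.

Power law: V₂/V₁ = (z₂/z₁)^α ⇒ α = ln(V₂/V₁) / ln(z₂/z₁)
α = ln(8.91/6.97) / ln(22.5/6.31) = ln(1.2783) / ln(3.5658)
  = 0.24556 / 1.27138 = 0.19314

α ≈ 0.19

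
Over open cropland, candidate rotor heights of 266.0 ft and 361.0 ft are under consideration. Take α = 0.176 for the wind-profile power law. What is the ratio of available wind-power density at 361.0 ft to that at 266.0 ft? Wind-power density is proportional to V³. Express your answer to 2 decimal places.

1.17

Speed ratio: V_B/V_A = (z_B/z_A)^α = (361.0/266.0)^0.176 = (1.3571)^0.176 = 1.05522
Power-density ratio: P_B/P_A = (V_B/V_A)³ = (1.05522)³ = 1.17497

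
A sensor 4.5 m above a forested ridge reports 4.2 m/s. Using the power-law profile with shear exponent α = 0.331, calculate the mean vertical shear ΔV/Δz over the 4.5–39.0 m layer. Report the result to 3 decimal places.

0.127 m/s/m

Power law: V₂ = V₁ · (z₂/z₁)^α = 4.2 × (8.6667)^0.331 = 8.5838 m/s
ΔV/Δz = (8.5838 − 4.2)/(39.0 − 4.5) = 4.3838/34.5000 = 0.12707 m/s/m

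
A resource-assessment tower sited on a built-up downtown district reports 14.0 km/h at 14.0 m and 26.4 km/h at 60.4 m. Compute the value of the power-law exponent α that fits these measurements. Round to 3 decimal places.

Power law: V₂/V₁ = (z₂/z₁)^α ⇒ α = ln(V₂/V₁) / ln(z₂/z₁)
α = ln(26.4/14.0) / ln(60.4/14.0) = ln(1.8857) / ln(4.3143)
  = 0.63431 / 1.46193 = 0.43388

α ≈ 0.434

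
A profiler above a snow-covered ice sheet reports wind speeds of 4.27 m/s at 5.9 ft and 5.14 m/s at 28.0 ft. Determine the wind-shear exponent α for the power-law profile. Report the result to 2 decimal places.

α ≈ 0.12

Power law: V₂/V₁ = (z₂/z₁)^α ⇒ α = ln(V₂/V₁) / ln(z₂/z₁)
α = ln(5.14/4.27) / ln(28.0/5.9) = ln(1.2037) / ln(4.7458)
  = 0.18544 / 1.55725 = 0.11908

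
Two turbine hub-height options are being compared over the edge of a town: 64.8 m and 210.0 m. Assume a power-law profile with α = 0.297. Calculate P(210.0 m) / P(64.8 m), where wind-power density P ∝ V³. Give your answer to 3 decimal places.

Speed ratio: V_B/V_A = (z_B/z_A)^α = (210.0/64.8)^0.297 = (3.2407)^0.297 = 1.41795
Power-density ratio: P_B/P_A = (V_B/V_A)³ = (1.41795)³ = 2.85091

2.851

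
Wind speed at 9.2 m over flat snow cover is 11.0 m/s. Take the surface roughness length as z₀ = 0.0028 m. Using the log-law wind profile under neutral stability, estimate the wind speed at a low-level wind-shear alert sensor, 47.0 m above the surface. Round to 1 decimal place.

13.2 m/s

Log law: V(z) ∝ ln(z/z₀), so V₂/V₁ = ln(z₂/z₀) / ln(z₁/z₀).
ln(47.0/0.0028) = 9.7283, ln(9.2/0.0028) = 8.0973
V₂ = 11.0 × 9.7283/8.0973 = 11.0 × 1.2014 = 13.2156 m/s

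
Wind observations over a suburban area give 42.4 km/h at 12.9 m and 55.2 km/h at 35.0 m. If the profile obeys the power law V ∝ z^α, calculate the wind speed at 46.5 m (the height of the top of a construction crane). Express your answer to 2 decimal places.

59.50 km/h

First find α: α = ln(V₂/V₁)/ln(z₂/z₁) = ln(55.2/42.4)/ln(35.0/12.9) = 0.26381/0.99812 = 0.2643
Extrapolate from 35.0 m to 46.5 m: V₃ = 55.2 × (46.5/35.0)^0.2643 = 55.2 × 1.0780 = 59.5047 km/h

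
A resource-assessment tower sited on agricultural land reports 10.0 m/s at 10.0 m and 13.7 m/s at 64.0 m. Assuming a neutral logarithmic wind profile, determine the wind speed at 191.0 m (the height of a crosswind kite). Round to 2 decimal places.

Log law: V ∝ ln(z/z₀). From the pair, with r = V₁/V₂ = 0.72993,
ln z₀ = (ln z₁ − r·ln z₂)/(1 − r) = (2.3026 − 0.72993×4.1589)/0.27007 = -2.7144 → z₀ = 0.06624 m
V₃ = V₁ · ln(z₃/z₀)/ln(z₁/z₀) = 10.0 × 7.9667/5.0170 = 15.8794 m/s

15.88 m/s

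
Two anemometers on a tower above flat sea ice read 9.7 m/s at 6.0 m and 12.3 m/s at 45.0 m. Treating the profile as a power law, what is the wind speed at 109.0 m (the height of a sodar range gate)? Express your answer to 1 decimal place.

13.7 m/s

First find α: α = ln(V₂/V₁)/ln(z₂/z₁) = ln(12.3/9.7)/ln(45.0/6.0) = 0.23747/2.01490 = 0.1179
Extrapolate from 45.0 m to 109.0 m: V₃ = 12.3 × (109.0/45.0)^0.1179 = 12.3 × 1.1099 = 13.6517 m/s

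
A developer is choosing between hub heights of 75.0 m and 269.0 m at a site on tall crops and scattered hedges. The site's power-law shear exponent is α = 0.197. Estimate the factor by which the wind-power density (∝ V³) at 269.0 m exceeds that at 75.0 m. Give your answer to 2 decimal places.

2.13

Speed ratio: V_B/V_A = (z_B/z_A)^α = (269.0/75.0)^0.197 = (3.5867)^0.197 = 1.28610
Power-density ratio: P_B/P_A = (V_B/V_A)³ = (1.28610)³ = 2.12727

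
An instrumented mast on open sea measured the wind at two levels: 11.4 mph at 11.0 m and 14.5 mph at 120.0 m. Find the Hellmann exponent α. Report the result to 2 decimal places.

α ≈ 0.10

Power law: V₂/V₁ = (z₂/z₁)^α ⇒ α = ln(V₂/V₁) / ln(z₂/z₁)
α = ln(14.5/11.4) / ln(120.0/11.0) = ln(1.2719) / ln(10.9091)
  = 0.24054 / 2.38960 = 0.10066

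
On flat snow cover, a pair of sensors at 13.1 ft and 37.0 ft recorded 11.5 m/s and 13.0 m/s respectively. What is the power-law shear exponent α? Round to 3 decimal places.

α ≈ 0.118

Power law: V₂/V₁ = (z₂/z₁)^α ⇒ α = ln(V₂/V₁) / ln(z₂/z₁)
α = ln(13.0/11.5) / ln(37.0/13.1) = ln(1.1304) / ln(2.8244)
  = 0.12260 / 1.03831 = 0.11808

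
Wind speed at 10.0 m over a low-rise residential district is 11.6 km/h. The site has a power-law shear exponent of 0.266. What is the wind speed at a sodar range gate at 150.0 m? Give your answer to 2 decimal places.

23.84 km/h

Power-law profile: V₂ = V₁ · (z₂/z₁)^α
V₂ = 11.6 × (150.0/10.0)^0.266 = 11.6 × (15.0000)^0.266
    = 11.6 × 2.0551 = 23.8396 km/h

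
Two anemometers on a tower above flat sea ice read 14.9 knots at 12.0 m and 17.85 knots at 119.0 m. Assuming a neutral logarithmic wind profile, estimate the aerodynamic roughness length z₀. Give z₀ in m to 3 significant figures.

z₀ ≈ 0.000111 m

Log law: V(z) ∝ ln(z/z₀). With r = V₁/V₂ = 14.9/17.85 = 0.83473,
r · ln(z₂/z₀) = ln(z₁/z₀) ⇒ ln z₀ = (ln z₁ − r·ln z₂)/(1 − r)
ln z₀ = (2.48491 − 0.83473×4.77912) / 0.16527 = -9.1028
z₀ = exp(-9.1028) = 0.0001113 m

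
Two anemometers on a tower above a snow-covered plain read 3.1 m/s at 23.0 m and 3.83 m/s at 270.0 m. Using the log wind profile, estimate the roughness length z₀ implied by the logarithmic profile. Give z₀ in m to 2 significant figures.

Log law: V(z) ∝ ln(z/z₀). With r = V₁/V₂ = 3.1/3.83 = 0.80940,
r · ln(z₂/z₀) = ln(z₁/z₀) ⇒ ln z₀ = (ln z₁ − r·ln z₂)/(1 − r)
ln z₀ = (3.13549 − 0.80940×5.59842) / 0.19060 = -7.3235
z₀ = exp(-7.3235) = 0.0006598 m

z₀ ≈ 0.00066 m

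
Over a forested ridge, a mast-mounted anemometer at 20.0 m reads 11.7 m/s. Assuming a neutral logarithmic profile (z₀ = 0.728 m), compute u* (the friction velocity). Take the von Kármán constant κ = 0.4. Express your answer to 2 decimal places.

Log law: V(z) = (u*/κ) · ln(z/z₀) ⇒ u* = κ · V / ln(z/z₀)
u* = 0.4 × 11.7 / ln(20.0/0.728) = 0.4 × 11.7 / 3.3132
   = 4.6800 / 3.3132 = 1.4125 m/s

u* ≈ 1.41 m/s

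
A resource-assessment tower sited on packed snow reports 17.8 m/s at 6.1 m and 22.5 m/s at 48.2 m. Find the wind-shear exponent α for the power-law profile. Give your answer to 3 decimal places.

α ≈ 0.113

Power law: V₂/V₁ = (z₂/z₁)^α ⇒ α = ln(V₂/V₁) / ln(z₂/z₁)
α = ln(22.5/17.8) / ln(48.2/6.1) = ln(1.2640) / ln(7.9016)
  = 0.23432 / 2.06707 = 0.11336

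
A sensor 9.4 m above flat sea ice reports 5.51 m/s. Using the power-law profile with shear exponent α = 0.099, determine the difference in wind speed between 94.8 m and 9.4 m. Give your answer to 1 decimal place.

1.4 m/s

Power law: V₂ = V₁ · (z₂/z₁)^α = 5.51 × (10.0851)^0.099 = 6.9265 m/s
ΔV = 6.9265 − 5.51 = 1.4165 m/s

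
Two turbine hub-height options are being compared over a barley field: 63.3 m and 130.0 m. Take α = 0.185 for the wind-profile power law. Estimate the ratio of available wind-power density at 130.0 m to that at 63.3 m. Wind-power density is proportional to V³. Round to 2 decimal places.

Speed ratio: V_B/V_A = (z_B/z_A)^α = (130.0/63.3)^0.185 = (2.0537)^0.185 = 1.14240
Power-density ratio: P_B/P_A = (V_B/V_A)³ = (1.14240)³ = 1.49094

1.49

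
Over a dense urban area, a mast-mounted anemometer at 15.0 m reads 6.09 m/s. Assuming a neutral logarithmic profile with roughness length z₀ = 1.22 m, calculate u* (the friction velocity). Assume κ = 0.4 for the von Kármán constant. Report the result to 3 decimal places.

Log law: V(z) = (u*/κ) · ln(z/z₀) ⇒ u* = κ · V / ln(z/z₀)
u* = 0.4 × 6.09 / ln(15.0/1.22) = 0.4 × 6.09 / 2.5092
   = 2.4360 / 2.5092 = 0.9708 m/s

u* ≈ 0.971 m/s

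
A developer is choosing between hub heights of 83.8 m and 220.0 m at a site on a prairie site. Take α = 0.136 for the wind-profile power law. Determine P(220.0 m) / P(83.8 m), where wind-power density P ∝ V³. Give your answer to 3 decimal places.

1.483

Speed ratio: V_B/V_A = (z_B/z_A)^α = (220.0/83.8)^0.136 = (2.6253)^0.136 = 1.14027
Power-density ratio: P_B/P_A = (V_B/V_A)³ = (1.14027)³ = 1.48260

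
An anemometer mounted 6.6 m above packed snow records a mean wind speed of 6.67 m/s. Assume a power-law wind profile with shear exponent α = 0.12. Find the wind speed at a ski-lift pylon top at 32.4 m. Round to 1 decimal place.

8.1 m/s

Power-law profile: V₂ = V₁ · (z₂/z₁)^α
V₂ = 6.67 × (32.4/6.6)^0.12 = 6.67 × (4.9091)^0.12
    = 6.67 × 1.2104 = 8.0732 m/s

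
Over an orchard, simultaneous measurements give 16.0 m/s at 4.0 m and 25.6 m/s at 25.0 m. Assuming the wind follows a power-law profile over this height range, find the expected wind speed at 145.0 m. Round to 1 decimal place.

40.2 m/s

First find α: α = ln(V₂/V₁)/ln(z₂/z₁) = ln(25.6/16.0)/ln(25.0/4.0) = 0.47000/1.83258 = 0.2565
Extrapolate from 25.0 m to 145.0 m: V₃ = 25.6 × (145.0/25.0)^0.2565 = 25.6 × 1.5696 = 40.1825 m/s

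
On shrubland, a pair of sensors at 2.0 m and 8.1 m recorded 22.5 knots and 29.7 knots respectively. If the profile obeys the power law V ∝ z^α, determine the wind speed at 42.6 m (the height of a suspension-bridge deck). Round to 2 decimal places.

41.29 knots

First find α: α = ln(V₂/V₁)/ln(z₂/z₁) = ln(29.7/22.5)/ln(8.1/2.0) = 0.27763/1.39872 = 0.1985
Extrapolate from 8.1 m to 42.6 m: V₃ = 29.7 × (42.6/8.1)^0.1985 = 29.7 × 1.3903 = 41.2908 knots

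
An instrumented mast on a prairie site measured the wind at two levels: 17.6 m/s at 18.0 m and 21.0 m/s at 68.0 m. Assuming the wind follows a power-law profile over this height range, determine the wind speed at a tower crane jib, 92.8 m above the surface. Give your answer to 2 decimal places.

21.89 m/s

First find α: α = ln(V₂/V₁)/ln(z₂/z₁) = ln(21.0/17.6)/ln(68.0/18.0) = 0.17662/1.32914 = 0.1329
Extrapolate from 68.0 m to 92.8 m: V₃ = 21.0 × (92.8/68.0)^0.1329 = 21.0 × 1.0422 = 21.8859 m/s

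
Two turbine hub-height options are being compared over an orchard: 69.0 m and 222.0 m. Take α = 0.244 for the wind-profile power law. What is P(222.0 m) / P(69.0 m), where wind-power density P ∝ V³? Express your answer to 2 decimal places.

Speed ratio: V_B/V_A = (z_B/z_A)^α = (222.0/69.0)^0.244 = (3.2174)^0.244 = 1.32994
Power-density ratio: P_B/P_A = (V_B/V_A)³ = (1.32994)³ = 2.35230

2.35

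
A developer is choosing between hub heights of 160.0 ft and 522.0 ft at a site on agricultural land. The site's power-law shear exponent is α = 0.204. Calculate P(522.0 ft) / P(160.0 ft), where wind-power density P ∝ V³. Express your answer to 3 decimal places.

2.062

Speed ratio: V_B/V_A = (z_B/z_A)^α = (522.0/160.0)^0.204 = (3.2625)^0.204 = 1.27281
Power-density ratio: P_B/P_A = (V_B/V_A)³ = (1.27281)³ = 2.06202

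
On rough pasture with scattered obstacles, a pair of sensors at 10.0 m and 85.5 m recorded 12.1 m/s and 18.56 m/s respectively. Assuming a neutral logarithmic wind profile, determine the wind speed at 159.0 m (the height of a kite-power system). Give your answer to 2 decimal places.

Log law: V ∝ ln(z/z₀). From the pair, with r = V₁/V₂ = 0.65194,
ln z₀ = (ln z₁ − r·ln z₂)/(1 − r) = (2.3026 − 0.65194×4.4485)/0.34806 = -1.7169 → z₀ = 0.1796 m
V₃ = V₁ · ln(z₃/z₀)/ln(z₁/z₀) = 12.1 × 6.7858/4.0195 = 20.4276 m/s

20.43 m/s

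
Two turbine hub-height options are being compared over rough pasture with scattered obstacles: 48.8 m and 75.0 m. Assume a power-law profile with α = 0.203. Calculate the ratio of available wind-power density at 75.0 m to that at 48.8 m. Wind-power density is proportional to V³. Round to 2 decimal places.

1.30

Speed ratio: V_B/V_A = (z_B/z_A)^α = (75.0/48.8)^0.203 = (1.5369)^0.203 = 1.09116
Power-density ratio: P_B/P_A = (V_B/V_A)³ = (1.09116)³ = 1.29917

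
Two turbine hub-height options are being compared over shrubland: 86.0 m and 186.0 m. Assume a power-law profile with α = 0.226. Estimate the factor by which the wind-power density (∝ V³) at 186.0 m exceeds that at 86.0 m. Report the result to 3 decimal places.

Speed ratio: V_B/V_A = (z_B/z_A)^α = (186.0/86.0)^0.226 = (2.1628)^0.226 = 1.19046
Power-density ratio: P_B/P_A = (V_B/V_A)³ = (1.19046)³ = 1.68710

1.687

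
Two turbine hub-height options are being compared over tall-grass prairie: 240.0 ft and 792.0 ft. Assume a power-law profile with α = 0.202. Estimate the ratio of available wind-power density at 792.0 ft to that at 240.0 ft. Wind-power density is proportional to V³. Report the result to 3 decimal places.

Speed ratio: V_B/V_A = (z_B/z_A)^α = (792.0/240.0)^0.202 = (3.3000)^0.202 = 1.27274
Power-density ratio: P_B/P_A = (V_B/V_A)³ = (1.27274)³ = 2.06167

2.062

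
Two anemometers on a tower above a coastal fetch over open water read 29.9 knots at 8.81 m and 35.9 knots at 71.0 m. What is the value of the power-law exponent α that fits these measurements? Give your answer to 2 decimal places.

Power law: V₂/V₁ = (z₂/z₁)^α ⇒ α = ln(V₂/V₁) / ln(z₂/z₁)
α = ln(35.9/29.9) / ln(71.0/8.81) = ln(1.2007) / ln(8.0590)
  = 0.18288 / 2.08679 = 0.08764

α ≈ 0.09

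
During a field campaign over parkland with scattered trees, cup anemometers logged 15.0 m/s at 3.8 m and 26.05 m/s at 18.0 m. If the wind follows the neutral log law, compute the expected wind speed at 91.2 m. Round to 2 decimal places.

Log law: V ∝ ln(z/z₀). From the pair, with r = V₁/V₂ = 0.57582,
ln z₀ = (ln z₁ − r·ln z₂)/(1 − r) = (1.3350 − 0.57582×2.8904)/0.42418 = -0.7764 → z₀ = 0.4601 m
V₃ = V₁ · ln(z₃/z₀)/ln(z₁/z₀) = 15.0 × 5.2894/2.1114 = 37.5782 m/s

37.58 m/s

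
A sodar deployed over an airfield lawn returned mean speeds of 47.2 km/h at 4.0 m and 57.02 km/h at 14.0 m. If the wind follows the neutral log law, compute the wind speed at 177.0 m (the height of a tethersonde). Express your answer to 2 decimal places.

Log law: V ∝ ln(z/z₀). From the pair, with r = V₁/V₂ = 0.82778,
ln z₀ = (ln z₁ − r·ln z₂)/(1 − r) = (1.3863 − 0.82778×2.6391)/0.17222 = -4.6351 → z₀ = 0.009705 m
V₃ = V₁ · ln(z₃/z₀)/ln(z₁/z₀) = 47.2 × 9.8113/6.0214 = 76.9074 km/h

76.91 km/h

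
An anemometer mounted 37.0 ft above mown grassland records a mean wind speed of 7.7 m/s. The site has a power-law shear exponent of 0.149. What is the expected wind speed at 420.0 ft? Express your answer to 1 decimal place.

Power-law profile: V₂ = V₁ · (z₂/z₁)^α
V₂ = 7.7 × (420.0/37.0)^0.149 = 7.7 × (11.3514)^0.149
    = 7.7 × 1.4362 = 11.0584 m/s

11.1 m/s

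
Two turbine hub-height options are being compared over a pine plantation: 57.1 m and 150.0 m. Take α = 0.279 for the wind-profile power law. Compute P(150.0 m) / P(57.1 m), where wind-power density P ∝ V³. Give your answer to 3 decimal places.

Speed ratio: V_B/V_A = (z_B/z_A)^α = (150.0/57.1)^0.279 = (2.6270)^0.279 = 1.30927
Power-density ratio: P_B/P_A = (V_B/V_A)³ = (1.30927)³ = 2.24432

2.244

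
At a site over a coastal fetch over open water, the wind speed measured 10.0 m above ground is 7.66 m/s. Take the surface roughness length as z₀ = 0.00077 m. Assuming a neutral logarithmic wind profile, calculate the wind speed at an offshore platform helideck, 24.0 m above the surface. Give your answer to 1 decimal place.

8.4 m/s

Log law: V(z) ∝ ln(z/z₀), so V₂/V₁ = ln(z₂/z₀) / ln(z₁/z₀).
ln(24.0/0.00077) = 10.3472, ln(10.0/0.00077) = 9.4717
V₂ = 7.66 × 10.3472/9.4717 = 7.66 × 1.0924 = 8.3680 m/s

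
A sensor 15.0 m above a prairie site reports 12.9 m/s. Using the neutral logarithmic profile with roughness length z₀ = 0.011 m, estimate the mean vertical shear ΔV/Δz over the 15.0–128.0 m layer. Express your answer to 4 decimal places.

0.0339 m/s/m

Log law: V₂ = V₁ · ln(z₂/z₀)/ln(z₁/z₀) = 12.9 × 9.3619/7.2179 = 16.7318 m/s
ΔV/Δz = (16.7318 − 12.9)/(128.0 − 15.0) = 3.8318/113.0000 = 0.03391 m/s/m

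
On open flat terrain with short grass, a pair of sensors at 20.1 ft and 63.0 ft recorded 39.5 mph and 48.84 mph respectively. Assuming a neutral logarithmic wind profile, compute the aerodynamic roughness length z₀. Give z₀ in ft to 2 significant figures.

z₀ ≈ 0.16 ft

Log law: V(z) ∝ ln(z/z₀). With r = V₁/V₂ = 39.5/48.84 = 0.80876,
r · ln(z₂/z₀) = ln(z₁/z₀) ⇒ ln z₀ = (ln z₁ − r·ln z₂)/(1 − r)
ln z₀ = (3.00072 − 0.80876×4.14313) / 0.19124 = -1.8307
z₀ = exp(-1.8307) = 0.1603 ft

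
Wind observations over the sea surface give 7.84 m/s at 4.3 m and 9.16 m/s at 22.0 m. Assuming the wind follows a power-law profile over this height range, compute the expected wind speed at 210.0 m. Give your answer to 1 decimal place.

11.4 m/s

First find α: α = ln(V₂/V₁)/ln(z₂/z₁) = ln(9.16/7.84)/ln(22.0/4.3) = 0.15561/1.63243 = 0.0953
Extrapolate from 22.0 m to 210.0 m: V₃ = 9.16 × (210.0/22.0)^0.0953 = 9.16 × 1.2399 = 11.3577 m/s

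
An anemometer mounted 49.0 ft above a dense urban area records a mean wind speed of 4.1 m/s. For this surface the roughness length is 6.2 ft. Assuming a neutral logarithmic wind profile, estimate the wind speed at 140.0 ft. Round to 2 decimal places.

6.18 m/s

Log law: V(z) ∝ ln(z/z₀), so V₂/V₁ = ln(z₂/z₀) / ln(z₁/z₀).
ln(140.0/6.2) = 3.1171, ln(49.0/6.2) = 2.0673
V₂ = 4.1 × 3.1171/2.0673 = 4.1 × 1.5078 = 6.1821 m/s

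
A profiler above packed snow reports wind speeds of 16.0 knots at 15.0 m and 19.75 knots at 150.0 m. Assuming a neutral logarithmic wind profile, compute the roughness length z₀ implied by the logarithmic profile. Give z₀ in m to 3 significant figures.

z₀ ≈ 0.000812 m

Log law: V(z) ∝ ln(z/z₀). With r = V₁/V₂ = 16.0/19.75 = 0.81013,
r · ln(z₂/z₀) = ln(z₁/z₀) ⇒ ln z₀ = (ln z₁ − r·ln z₂)/(1 − r)
ln z₀ = (2.70805 − 0.81013×5.01064) / 0.18987 = -7.1163
z₀ = exp(-7.1163) = 0.0008118 m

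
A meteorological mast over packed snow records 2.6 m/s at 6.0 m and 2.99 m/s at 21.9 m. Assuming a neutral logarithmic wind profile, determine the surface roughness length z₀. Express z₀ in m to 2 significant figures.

z₀ ≈ 0.0011 m

Log law: V(z) ∝ ln(z/z₀). With r = V₁/V₂ = 2.6/2.99 = 0.86957,
r · ln(z₂/z₀) = ln(z₁/z₀) ⇒ ln z₀ = (ln z₁ − r·ln z₂)/(1 − r)
ln z₀ = (1.79176 − 0.86957×3.08649) / 0.13043 = -6.8398
z₀ = exp(-6.8398) = 0.001070 m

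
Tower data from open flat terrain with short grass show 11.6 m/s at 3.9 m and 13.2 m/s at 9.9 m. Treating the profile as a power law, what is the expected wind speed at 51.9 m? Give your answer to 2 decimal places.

First find α: α = ln(V₂/V₁)/ln(z₂/z₁) = ln(13.2/11.6)/ln(9.9/3.9) = 0.12921/0.93156 = 0.1387
Extrapolate from 9.9 m to 51.9 m: V₃ = 13.2 × (51.9/9.9)^0.1387 = 13.2 × 1.2584 = 16.6103 m/s

16.61 m/s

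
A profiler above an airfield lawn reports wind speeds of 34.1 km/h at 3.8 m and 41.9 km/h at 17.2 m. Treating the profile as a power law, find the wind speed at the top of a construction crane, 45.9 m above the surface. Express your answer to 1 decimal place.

47.9 km/h

First find α: α = ln(V₂/V₁)/ln(z₂/z₁) = ln(41.9/34.1)/ln(17.2/3.8) = 0.20599/1.50991 = 0.1364
Extrapolate from 17.2 m to 45.9 m: V₃ = 41.9 × (45.9/17.2)^0.1364 = 41.9 × 1.1433 = 47.9038 km/h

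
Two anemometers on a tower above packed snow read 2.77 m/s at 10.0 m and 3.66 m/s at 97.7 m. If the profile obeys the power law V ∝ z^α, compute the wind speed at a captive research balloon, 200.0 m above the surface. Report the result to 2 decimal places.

First find α: α = ln(V₂/V₁)/ln(z₂/z₁) = ln(3.66/2.77)/ln(97.7/10.0) = 0.27862/2.27932 = 0.1222
Extrapolate from 97.7 m to 200.0 m: V₃ = 3.66 × (200.0/97.7)^0.1222 = 3.66 × 1.0915 = 3.9950 m/s

3.99 m/s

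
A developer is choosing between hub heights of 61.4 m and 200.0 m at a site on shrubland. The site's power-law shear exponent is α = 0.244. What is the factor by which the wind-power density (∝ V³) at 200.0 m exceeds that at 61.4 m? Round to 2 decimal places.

2.37

Speed ratio: V_B/V_A = (z_B/z_A)^α = (200.0/61.4)^0.244 = (3.2573)^0.244 = 1.33395
Power-density ratio: P_B/P_A = (V_B/V_A)³ = (1.33395)³ = 2.37364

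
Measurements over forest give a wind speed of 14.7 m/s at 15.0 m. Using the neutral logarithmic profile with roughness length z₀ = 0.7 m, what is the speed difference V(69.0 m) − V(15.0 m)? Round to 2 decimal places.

7.32 m/s

Log law: V₂ = V₁ · ln(z₂/z₀)/ln(z₁/z₀) = 14.7 × 4.5908/3.0647 = 22.0198 m/s
ΔV = 22.0198 − 14.7 = 7.3198 m/s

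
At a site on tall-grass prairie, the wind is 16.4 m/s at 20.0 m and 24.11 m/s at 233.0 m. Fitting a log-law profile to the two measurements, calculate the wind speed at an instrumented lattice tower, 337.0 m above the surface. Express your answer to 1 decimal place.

Log law: V ∝ ln(z/z₀). From the pair, with r = V₁/V₂ = 0.68022,
ln z₀ = (ln z₁ − r·ln z₂)/(1 − r) = (2.9957 − 0.68022×5.4510)/0.31978 = -2.2270 → z₀ = 0.1079 m
V₃ = V₁ · ln(z₃/z₀)/ln(z₁/z₀) = 16.4 × 8.0471/5.2227 = 25.2689 m/s

25.3 m/s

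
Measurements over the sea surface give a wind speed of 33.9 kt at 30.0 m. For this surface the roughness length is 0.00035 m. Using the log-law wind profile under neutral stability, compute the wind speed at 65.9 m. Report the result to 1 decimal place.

36.2 kt

Log law: V(z) ∝ ln(z/z₀), so V₂/V₁ = ln(z₂/z₀) / ln(z₁/z₀).
ln(65.9/0.00035) = 12.1457, ln(30.0/0.00035) = 11.3588
V₂ = 33.9 × 12.1457/11.3588 = 33.9 × 1.0693 = 36.2486 kt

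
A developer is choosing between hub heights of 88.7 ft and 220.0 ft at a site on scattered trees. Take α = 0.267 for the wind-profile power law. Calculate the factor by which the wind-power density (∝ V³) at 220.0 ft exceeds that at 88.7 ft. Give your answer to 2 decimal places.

Speed ratio: V_B/V_A = (z_B/z_A)^α = (220.0/88.7)^0.267 = (2.4803)^0.267 = 1.27447
Power-density ratio: P_B/P_A = (V_B/V_A)³ = (1.27447)³ = 2.07011

2.07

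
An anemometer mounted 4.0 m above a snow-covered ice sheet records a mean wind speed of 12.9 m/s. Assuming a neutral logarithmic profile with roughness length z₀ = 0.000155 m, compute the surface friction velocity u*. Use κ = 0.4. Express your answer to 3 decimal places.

u* ≈ 0.508 m/s

Log law: V(z) = (u*/κ) · ln(z/z₀) ⇒ u* = κ · V / ln(z/z₀)
u* = 0.4 × 12.9 / ln(4.0/0.000155) = 0.4 × 12.9 / 10.1584
   = 5.1600 / 10.1584 = 0.5080 m/s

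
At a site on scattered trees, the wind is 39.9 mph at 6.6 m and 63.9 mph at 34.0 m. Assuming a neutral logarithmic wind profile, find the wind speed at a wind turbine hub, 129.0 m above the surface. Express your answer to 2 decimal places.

Log law: V ∝ ln(z/z₀). From the pair, with r = V₁/V₂ = 0.62441,
ln z₀ = (ln z₁ − r·ln z₂)/(1 − r) = (1.8871 − 0.62441×3.5264)/0.37559 = -0.8383 → z₀ = 0.4325 m
V₃ = V₁ · ln(z₃/z₀)/ln(z₁/z₀) = 39.9 × 5.6981/2.7253 = 83.4224 mph

83.42 mph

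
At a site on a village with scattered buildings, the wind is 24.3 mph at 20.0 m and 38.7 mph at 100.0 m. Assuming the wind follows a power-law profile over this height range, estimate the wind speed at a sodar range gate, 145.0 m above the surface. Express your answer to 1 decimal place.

First find α: α = ln(V₂/V₁)/ln(z₂/z₁) = ln(38.7/24.3)/ln(100.0/20.0) = 0.46536/1.60944 = 0.2891
Extrapolate from 100.0 m to 145.0 m: V₃ = 38.7 × (145.0/100.0)^0.2891 = 38.7 × 1.1134 = 43.0894 mph

43.1 mph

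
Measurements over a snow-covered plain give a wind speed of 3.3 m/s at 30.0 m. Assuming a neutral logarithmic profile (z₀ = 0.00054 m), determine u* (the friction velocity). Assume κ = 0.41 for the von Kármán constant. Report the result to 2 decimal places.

Log law: V(z) = (u*/κ) · ln(z/z₀) ⇒ u* = κ · V / ln(z/z₀)
u* = 0.41 × 3.3 / ln(30.0/0.00054) = 0.41 × 3.3 / 10.9251
   = 1.3530 / 10.9251 = 0.1238 m/s

u* ≈ 0.12 m/s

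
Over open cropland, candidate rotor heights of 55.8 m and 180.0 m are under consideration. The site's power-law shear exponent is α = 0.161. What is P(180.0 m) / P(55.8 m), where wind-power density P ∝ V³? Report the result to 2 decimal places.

1.76

Speed ratio: V_B/V_A = (z_B/z_A)^α = (180.0/55.8)^0.161 = (3.2258)^0.161 = 1.20751
Power-density ratio: P_B/P_A = (V_B/V_A)³ = (1.20751)³ = 1.76065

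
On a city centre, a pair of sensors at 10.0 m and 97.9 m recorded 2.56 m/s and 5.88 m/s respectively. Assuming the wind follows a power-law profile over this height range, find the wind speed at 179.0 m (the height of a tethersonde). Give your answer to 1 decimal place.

First find α: α = ln(V₂/V₁)/ln(z₂/z₁) = ln(5.88/2.56)/ln(97.9/10.0) = 0.83155/2.28136 = 0.3645
Extrapolate from 97.9 m to 179.0 m: V₃ = 5.88 × (179.0/97.9)^0.3645 = 5.88 × 1.2460 = 7.3266 m/s

7.3 m/s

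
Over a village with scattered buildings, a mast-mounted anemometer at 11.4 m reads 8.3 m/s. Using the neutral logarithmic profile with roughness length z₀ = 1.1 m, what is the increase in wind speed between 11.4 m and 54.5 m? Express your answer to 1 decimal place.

Log law: V₂ = V₁ · ln(z₂/z₀)/ln(z₁/z₀) = 8.3 × 3.9029/2.3383 = 13.8536 m/s
ΔV = 13.8536 − 8.3 = 5.5536 m/s

5.6 m/s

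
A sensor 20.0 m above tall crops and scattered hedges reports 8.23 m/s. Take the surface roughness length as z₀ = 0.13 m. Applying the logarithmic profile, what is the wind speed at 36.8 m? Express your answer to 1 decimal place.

9.2 m/s

Log law: V(z) ∝ ln(z/z₀), so V₂/V₁ = ln(z₂/z₀) / ln(z₁/z₀).
ln(36.8/0.13) = 5.6457, ln(20.0/0.13) = 5.0360
V₂ = 8.23 × 5.6457/5.0360 = 8.23 × 1.1211 = 9.2265 m/s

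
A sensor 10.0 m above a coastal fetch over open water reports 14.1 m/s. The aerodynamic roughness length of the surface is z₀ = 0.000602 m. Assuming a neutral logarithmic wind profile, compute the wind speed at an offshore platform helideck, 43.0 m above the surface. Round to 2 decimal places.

16.22 m/s

Log law: V(z) ∝ ln(z/z₀), so V₂/V₁ = ln(z₂/z₀) / ln(z₁/z₀).
ln(43.0/0.000602) = 11.1765, ln(10.0/0.000602) = 9.7178
V₂ = 14.1 × 11.1765/9.7178 = 14.1 × 1.1501 = 16.2164 m/s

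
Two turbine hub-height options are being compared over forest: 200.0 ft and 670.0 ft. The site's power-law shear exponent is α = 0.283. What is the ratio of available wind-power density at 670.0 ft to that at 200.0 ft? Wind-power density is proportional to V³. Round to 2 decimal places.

2.79

Speed ratio: V_B/V_A = (z_B/z_A)^α = (670.0/200.0)^0.283 = (3.3500)^0.283 = 1.40795
Power-density ratio: P_B/P_A = (V_B/V_A)³ = (1.40795)³ = 2.79102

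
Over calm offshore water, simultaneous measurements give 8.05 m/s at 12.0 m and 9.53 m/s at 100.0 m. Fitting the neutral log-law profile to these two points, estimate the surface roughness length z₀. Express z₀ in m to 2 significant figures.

Log law: V(z) ∝ ln(z/z₀). With r = V₁/V₂ = 8.05/9.53 = 0.84470,
r · ln(z₂/z₀) = ln(z₁/z₀) ⇒ ln z₀ = (ln z₁ − r·ln z₂)/(1 − r)
ln z₀ = (2.48491 − 0.84470×4.60517) / 0.15530 = -9.0476
z₀ = exp(-9.0476) = 0.0001177 m

z₀ ≈ 0.00012 m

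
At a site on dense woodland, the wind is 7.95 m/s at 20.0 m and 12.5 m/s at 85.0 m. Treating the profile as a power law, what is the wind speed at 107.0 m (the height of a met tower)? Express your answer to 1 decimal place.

First find α: α = ln(V₂/V₁)/ln(z₂/z₁) = ln(12.5/7.95)/ln(85.0/20.0) = 0.45256/1.44692 = 0.3128
Extrapolate from 85.0 m to 107.0 m: V₃ = 12.5 × (107.0/85.0)^0.3128 = 12.5 × 1.0746 = 13.4331 m/s

13.4 m/s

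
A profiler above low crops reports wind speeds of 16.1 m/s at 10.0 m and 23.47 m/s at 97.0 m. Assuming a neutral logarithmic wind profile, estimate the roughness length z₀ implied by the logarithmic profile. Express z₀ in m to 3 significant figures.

z₀ ≈ 0.0699 m

Log law: V(z) ∝ ln(z/z₀). With r = V₁/V₂ = 16.1/23.47 = 0.68598,
r · ln(z₂/z₀) = ln(z₁/z₀) ⇒ ln z₀ = (ln z₁ − r·ln z₂)/(1 − r)
ln z₀ = (2.30259 − 0.68598×4.57471) / 0.31402 = -2.6609
z₀ = exp(-2.6609) = 0.06988 m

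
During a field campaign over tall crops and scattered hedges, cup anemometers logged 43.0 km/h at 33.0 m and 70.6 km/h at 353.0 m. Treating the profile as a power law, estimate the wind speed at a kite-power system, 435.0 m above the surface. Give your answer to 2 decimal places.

First find α: α = ln(V₂/V₁)/ln(z₂/z₁) = ln(70.6/43.0)/ln(353.0/33.0) = 0.49583/2.36996 = 0.2092
Extrapolate from 353.0 m to 435.0 m: V₃ = 70.6 × (435.0/353.0)^0.2092 = 70.6 × 1.0447 = 73.7536 km/h

73.75 km/h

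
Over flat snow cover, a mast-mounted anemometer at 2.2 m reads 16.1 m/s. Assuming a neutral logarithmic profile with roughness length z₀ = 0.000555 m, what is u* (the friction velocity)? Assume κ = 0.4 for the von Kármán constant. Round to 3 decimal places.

u* ≈ 0.777 m/s

Log law: V(z) = (u*/κ) · ln(z/z₀) ⇒ u* = κ · V / ln(z/z₀)
u* = 0.4 × 16.1 / ln(2.2/0.000555) = 0.4 × 16.1 / 8.2850
   = 6.4400 / 8.2850 = 0.7773 m/s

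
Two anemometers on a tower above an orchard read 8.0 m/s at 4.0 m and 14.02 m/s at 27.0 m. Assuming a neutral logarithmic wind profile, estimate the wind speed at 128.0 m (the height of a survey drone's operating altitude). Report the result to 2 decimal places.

Log law: V ∝ ln(z/z₀). From the pair, with r = V₁/V₂ = 0.57061,
ln z₀ = (ln z₁ − r·ln z₂)/(1 − r) = (1.3863 − 0.57061×3.2958)/0.42939 = -1.1513 → z₀ = 0.3162 m
V₃ = V₁ · ln(z₃/z₀)/ln(z₁/z₀) = 8.0 × 6.0033/2.5376 = 18.9260 m/s

18.93 m/s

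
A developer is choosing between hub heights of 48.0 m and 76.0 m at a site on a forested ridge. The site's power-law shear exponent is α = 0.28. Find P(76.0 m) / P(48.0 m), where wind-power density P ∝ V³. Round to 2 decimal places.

1.47

Speed ratio: V_B/V_A = (z_B/z_A)^α = (76.0/48.0)^0.28 = (1.5833)^0.28 = 1.13731
Power-density ratio: P_B/P_A = (V_B/V_A)³ = (1.13731)³ = 1.47110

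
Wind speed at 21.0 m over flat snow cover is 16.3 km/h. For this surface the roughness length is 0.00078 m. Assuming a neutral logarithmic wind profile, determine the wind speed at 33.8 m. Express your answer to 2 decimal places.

17.06 km/h

Log law: V(z) ∝ ln(z/z₀), so V₂/V₁ = ln(z₂/z₀) / ln(z₁/z₀).
ln(33.8/0.00078) = 10.6767, ln(21.0/0.00078) = 10.2007
V₂ = 16.3 × 10.6767/10.2007 = 16.3 × 1.0467 = 17.0605 km/h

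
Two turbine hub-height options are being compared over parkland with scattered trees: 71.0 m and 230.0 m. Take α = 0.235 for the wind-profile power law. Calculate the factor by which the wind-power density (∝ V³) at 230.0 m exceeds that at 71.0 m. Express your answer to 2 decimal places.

2.29

Speed ratio: V_B/V_A = (z_B/z_A)^α = (230.0/71.0)^0.235 = (3.2394)^0.235 = 1.31814
Power-density ratio: P_B/P_A = (V_B/V_A)³ = (1.31814)³ = 2.29024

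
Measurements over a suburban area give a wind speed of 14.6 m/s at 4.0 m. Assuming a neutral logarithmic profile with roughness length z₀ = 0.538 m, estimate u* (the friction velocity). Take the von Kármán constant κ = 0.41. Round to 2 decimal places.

Log law: V(z) = (u*/κ) · ln(z/z₀) ⇒ u* = κ · V / ln(z/z₀)
u* = 0.41 × 14.6 / ln(4.0/0.538) = 0.41 × 14.6 / 2.0062
   = 5.9860 / 2.0062 = 2.9838 m/s

u* ≈ 2.98 m/s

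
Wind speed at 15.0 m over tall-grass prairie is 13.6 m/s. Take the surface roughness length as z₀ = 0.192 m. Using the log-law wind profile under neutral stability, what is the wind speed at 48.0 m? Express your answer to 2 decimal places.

Log law: V(z) ∝ ln(z/z₀), so V₂/V₁ = ln(z₂/z₀) / ln(z₁/z₀).
ln(48.0/0.192) = 5.5215, ln(15.0/0.192) = 4.3583
V₂ = 13.6 × 5.5215/4.3583 = 13.6 × 1.2669 = 17.2296 m/s

17.23 m/s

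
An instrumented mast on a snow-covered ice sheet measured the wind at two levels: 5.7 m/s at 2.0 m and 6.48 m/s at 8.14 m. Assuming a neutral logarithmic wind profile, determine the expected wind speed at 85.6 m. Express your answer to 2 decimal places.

Log law: V ∝ ln(z/z₀). From the pair, with r = V₁/V₂ = 0.87963,
ln z₀ = (ln z₁ − r·ln z₂)/(1 − r) = (0.6931 − 0.87963×2.0968)/0.12037 = -9.5642 → z₀ = 0.00007019 m
V₃ = V₁ · ln(z₃/z₀)/ln(z₁/z₀) = 5.7 × 14.0139/10.2574 = 7.7875 m/s

7.79 m/s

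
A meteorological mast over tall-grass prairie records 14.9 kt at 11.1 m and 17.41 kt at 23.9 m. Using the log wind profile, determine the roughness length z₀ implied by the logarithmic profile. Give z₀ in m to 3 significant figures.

Log law: V(z) ∝ ln(z/z₀). With r = V₁/V₂ = 14.9/17.41 = 0.85583,
r · ln(z₂/z₀) = ln(z₁/z₀) ⇒ ln z₀ = (ln z₁ − r·ln z₂)/(1 − r)
ln z₀ = (2.40695 − 0.85583×3.17388) / 0.14417 = -2.1458
z₀ = exp(-2.1458) = 0.1170 m

z₀ ≈ 0.117 m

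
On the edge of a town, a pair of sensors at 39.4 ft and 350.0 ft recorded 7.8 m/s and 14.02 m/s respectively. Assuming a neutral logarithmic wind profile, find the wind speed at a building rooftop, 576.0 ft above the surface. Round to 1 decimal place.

15.4 m/s

Log law: V ∝ ln(z/z₀). From the pair, with r = V₁/V₂ = 0.55635,
ln z₀ = (ln z₁ − r·ln z₂)/(1 − r) = (3.6738 − 0.55635×5.8579)/0.44365 = 0.9348 → z₀ = 2.547 ft
V₃ = V₁ · ln(z₃/z₀)/ln(z₁/z₀) = 7.8 × 5.4213/2.7390 = 15.4387 m/s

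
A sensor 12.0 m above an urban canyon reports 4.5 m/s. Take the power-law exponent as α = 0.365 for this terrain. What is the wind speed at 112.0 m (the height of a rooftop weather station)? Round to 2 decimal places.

Power-law profile: V₂ = V₁ · (z₂/z₁)^α
V₂ = 4.5 × (112.0/12.0)^0.365 = 4.5 × (9.3333)^0.365
    = 4.5 × 2.2598 = 10.1689 m/s

10.17 m/s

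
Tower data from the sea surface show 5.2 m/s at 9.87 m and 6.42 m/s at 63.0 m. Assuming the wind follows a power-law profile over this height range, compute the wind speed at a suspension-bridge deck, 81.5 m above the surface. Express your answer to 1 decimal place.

First find α: α = ln(V₂/V₁)/ln(z₂/z₁) = ln(6.42/5.2)/ln(63.0/9.87) = 0.21076/1.85363 = 0.1137
Extrapolate from 63.0 m to 81.5 m: V₃ = 6.42 × (81.5/63.0)^0.1137 = 6.42 × 1.0297 = 6.6107 m/s

6.6 m/s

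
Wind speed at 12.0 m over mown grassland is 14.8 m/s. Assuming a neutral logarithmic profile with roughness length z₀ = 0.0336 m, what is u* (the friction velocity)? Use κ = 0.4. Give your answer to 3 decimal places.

Log law: V(z) = (u*/κ) · ln(z/z₀) ⇒ u* = κ · V / ln(z/z₀)
u* = 0.4 × 14.8 / ln(12.0/0.0336) = 0.4 × 14.8 / 5.8781
   = 5.9200 / 5.8781 = 1.0071 m/s

u* ≈ 1.007 m/s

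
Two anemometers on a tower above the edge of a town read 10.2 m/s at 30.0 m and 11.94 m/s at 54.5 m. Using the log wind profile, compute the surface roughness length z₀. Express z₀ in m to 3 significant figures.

z₀ ≈ 0.906 m

Log law: V(z) ∝ ln(z/z₀). With r = V₁/V₂ = 10.2/11.94 = 0.85427,
r · ln(z₂/z₀) = ln(z₁/z₀) ⇒ ln z₀ = (ln z₁ − r·ln z₂)/(1 − r)
ln z₀ = (3.40120 − 0.85427×3.99820) / 0.14573 = -0.0985
z₀ = exp(-0.0985) = 0.9062 m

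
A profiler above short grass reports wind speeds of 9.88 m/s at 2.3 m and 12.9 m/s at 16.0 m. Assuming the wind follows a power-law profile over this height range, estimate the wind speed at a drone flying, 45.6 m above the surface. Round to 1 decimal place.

First find α: α = ln(V₂/V₁)/ln(z₂/z₁) = ln(12.9/9.88)/ln(16.0/2.3) = 0.26671/1.93968 = 0.1375
Extrapolate from 16.0 m to 45.6 m: V₃ = 12.9 × (45.6/16.0)^0.1375 = 12.9 × 1.1549 = 14.8982 m/s

14.9 m/s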